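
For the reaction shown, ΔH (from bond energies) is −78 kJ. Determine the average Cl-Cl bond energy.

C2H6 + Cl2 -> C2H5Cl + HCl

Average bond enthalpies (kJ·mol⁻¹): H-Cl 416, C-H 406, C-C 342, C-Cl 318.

Let D be the Cl-Cl bond energy.
Σ(broken) = 1×342 + 6×406 + 1×D = 2778 + D
Σ(formed) = 1×342 + 1×318 + 5×406 + 1×416 = 3106
ΔH = Σ(broken) − Σ(formed) = (2778 + D) − (3106) = −328 + D
Setting this equal to −78 kJ gives D = 250 kJ/mol.

D(Cl-Cl) ≈ 250 kJ/mol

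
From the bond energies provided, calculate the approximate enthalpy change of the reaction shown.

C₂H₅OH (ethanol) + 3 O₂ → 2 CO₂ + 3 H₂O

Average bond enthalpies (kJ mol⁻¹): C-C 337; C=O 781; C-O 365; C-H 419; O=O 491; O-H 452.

Bonds broken (reactants):
  C-C: 1 × 337 = 337
  C-H: 5 × 419 = 2095
  C-O: 1 × 365 = 365
  O-H: 1 × 452 = 452
  O=O: 3 × 491 = 1473
  Σ(broken) = 4722 kJ
Bonds formed (products):
  C=O: 4 × 781 = 3124
  O-H: 6 × 452 = 2712
  Σ(formed) = 5836 kJ
ΔH = Σ(broken) − Σ(formed) = 4722 − 5836 = −1114 kJ

ΔH ≈ −1114 kJ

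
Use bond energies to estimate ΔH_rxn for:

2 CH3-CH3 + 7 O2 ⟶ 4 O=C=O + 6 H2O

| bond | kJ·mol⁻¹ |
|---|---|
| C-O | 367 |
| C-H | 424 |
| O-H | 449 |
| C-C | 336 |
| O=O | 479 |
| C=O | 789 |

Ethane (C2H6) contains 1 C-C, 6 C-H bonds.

ΔH ≈ −2587 kJ

Bonds broken (reactants):
  C-C: 2 × 336 = 672
  C-H: 12 × 424 = 5088
  O=O: 7 × 479 = 3353
  Σ(broken) = 9113 kJ
Bonds formed (products):
  C=O: 8 × 789 = 6312
  O-H: 12 × 449 = 5388
  Σ(formed) = 11700 kJ
ΔH = Σ(broken) − Σ(formed) = 9113 − 11700 = −2587 kJ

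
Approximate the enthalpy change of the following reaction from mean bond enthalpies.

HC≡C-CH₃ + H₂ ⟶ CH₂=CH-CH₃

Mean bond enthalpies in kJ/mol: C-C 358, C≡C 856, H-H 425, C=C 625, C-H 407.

ΔH ≈ −158 kJ

Bonds broken (reactants):
  C≡C: 1 × 856 = 856
  C-C: 1 × 358 = 358
  C-H: 4 × 407 = 1628
  H-H: 1 × 425 = 425
  Σ(broken) = 3267 kJ
Bonds formed (products):
  C-C: 1 × 358 = 358
  C-H: 6 × 407 = 2442
  C=C: 1 × 625 = 625
  Σ(formed) = 3425 kJ
ΔH = Σ(broken) − Σ(formed) = 3267 − 3425 = −158 kJ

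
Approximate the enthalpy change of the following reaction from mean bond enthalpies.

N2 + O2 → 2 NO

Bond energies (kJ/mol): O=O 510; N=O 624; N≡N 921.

ΔH ≈ +183 kJ

Bonds broken (reactants):
  N≡N: 1 × 921 = 921
  O=O: 1 × 510 = 510
  Σ(broken) = 1431 kJ
Bonds formed (products):
  N=O: 2 × 624 = 1248
  Σ(formed) = 1248 kJ
ΔH = Σ(broken) − Σ(formed) = 1431 − 1248 = +183 kJ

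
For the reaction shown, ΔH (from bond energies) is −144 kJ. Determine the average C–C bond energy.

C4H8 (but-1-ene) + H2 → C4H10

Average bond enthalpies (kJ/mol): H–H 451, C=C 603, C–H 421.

D(C–C) ≈ 356 kJ/mol

Let D be the C–C bond energy.
Σ(broken) = 2×D + 8×421 + 1×603 + 1×451 = 4422 + 2D
Σ(formed) = 3×D + 10×421 = 4210 + 3D
ΔH = Σ(broken) − Σ(formed) = (4422 + 2D) − (4210 + 3D) = +212 − D
Setting this equal to −144 kJ gives D = 356 kJ/mol.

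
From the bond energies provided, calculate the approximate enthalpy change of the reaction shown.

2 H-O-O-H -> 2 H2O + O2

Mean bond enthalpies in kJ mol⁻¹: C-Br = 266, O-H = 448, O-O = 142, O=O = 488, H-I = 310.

Bonds broken (reactants):
  O-H: 4 × 448 = 1792
  O-O: 2 × 142 = 284
  Σ(broken) = 2076 kJ
Bonds formed (products):
  O-H: 4 × 448 = 1792
  O=O: 1 × 488 = 488
  Σ(formed) = 2280 kJ
ΔH = Σ(broken) − Σ(formed) = 2076 − 2280 = −204 kJ

ΔH ≈ −204 kJ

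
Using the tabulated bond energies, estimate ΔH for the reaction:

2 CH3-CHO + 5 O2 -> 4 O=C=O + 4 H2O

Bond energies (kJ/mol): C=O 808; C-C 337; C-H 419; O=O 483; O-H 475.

ΔH ≈ −2207 kJ

Bonds broken (reactants):
  C-C: 2 × 337 = 674
  C-H: 8 × 419 = 3352
  C=O: 2 × 808 = 1616
  O=O: 5 × 483 = 2415
  Σ(broken) = 8057 kJ
Bonds formed (products):
  C=O: 8 × 808 = 6464
  O-H: 8 × 475 = 3800
  Σ(formed) = 10264 kJ
ΔH = Σ(broken) − Σ(formed) = 8057 − 10264 = −2207 kJ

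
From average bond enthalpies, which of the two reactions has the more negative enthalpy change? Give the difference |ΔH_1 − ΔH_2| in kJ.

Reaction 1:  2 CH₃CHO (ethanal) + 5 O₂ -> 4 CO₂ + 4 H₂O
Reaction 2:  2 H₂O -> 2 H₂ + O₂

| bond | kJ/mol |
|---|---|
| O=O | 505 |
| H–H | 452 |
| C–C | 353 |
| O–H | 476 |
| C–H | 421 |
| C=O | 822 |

Reaction 1:
  Bonds broken (reactants):
    C–C: 2 × 353 = 706
    C–H: 8 × 421 = 3368
    C=O: 2 × 822 = 1644
    O=O: 5 × 505 = 2525
    Σ(broken) = 8243 kJ
  Bonds formed (products):
    C=O: 8 × 822 = 6576
    O–H: 8 × 476 = 3808
    Σ(formed) = 10384 kJ
  ΔH_1 = 8243 − 10384 = −2141 kJ
Reaction 2:
  Bonds broken (reactants):
    O–H: 4 × 476 = 1904
    Σ(broken) = 1904 kJ
  Bonds formed (products):
    H–H: 2 × 452 = 904
    O=O: 1 × 505 = 505
    Σ(formed) = 1409 kJ
  ΔH_2 = 1904 − 1409 = +495 kJ
ΔH_1 − ΔH_2 = −2636 kJ, so reaction 1 has the more negative ΔH; |ΔH_1 − ΔH_2| = 2636 kJ.

Reaction 1, by 2636 kJ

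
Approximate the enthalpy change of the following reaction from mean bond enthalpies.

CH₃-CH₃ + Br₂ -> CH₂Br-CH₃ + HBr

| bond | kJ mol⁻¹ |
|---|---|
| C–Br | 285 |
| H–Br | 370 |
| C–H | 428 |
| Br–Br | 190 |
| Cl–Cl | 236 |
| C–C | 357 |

ΔH ≈ −37 kJ

Bonds broken (reactants):
  Br–Br: 1 × 190 = 190
  C–C: 1 × 357 = 357
  C–H: 6 × 428 = 2568
  Σ(broken) = 3115 kJ
Bonds formed (products):
  C–Br: 1 × 285 = 285
  C–C: 1 × 357 = 357
  C–H: 5 × 428 = 2140
  H–Br: 1 × 370 = 370
  Σ(formed) = 3152 kJ
ΔH = Σ(broken) − Σ(formed) = 3115 − 3152 = −37 kJ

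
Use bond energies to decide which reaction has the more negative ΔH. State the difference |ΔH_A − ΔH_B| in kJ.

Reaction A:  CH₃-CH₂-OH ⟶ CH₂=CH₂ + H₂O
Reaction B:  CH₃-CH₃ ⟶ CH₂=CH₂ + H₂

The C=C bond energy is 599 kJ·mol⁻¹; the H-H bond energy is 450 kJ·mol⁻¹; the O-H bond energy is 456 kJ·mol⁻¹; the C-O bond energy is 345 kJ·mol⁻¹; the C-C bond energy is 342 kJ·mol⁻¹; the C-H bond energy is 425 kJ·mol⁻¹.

Reaction A, by 86 kJ

Reaction A:
  Bonds broken (reactants):
    C-C: 1 × 342 = 342
    C-H: 5 × 425 = 2125
    C-O: 1 × 345 = 345
    O-H: 1 × 456 = 456
    Σ(broken) = 3268 kJ
  Bonds formed (products):
    C-H: 4 × 425 = 1700
    C=C: 1 × 599 = 599
    O-H: 2 × 456 = 912
    Σ(formed) = 3211 kJ
  ΔH_A = 3268 − 3211 = +57 kJ
Reaction B:
  Bonds broken (reactants):
    C-C: 1 × 342 = 342
    C-H: 6 × 425 = 2550
    Σ(broken) = 2892 kJ
  Bonds formed (products):
    C-H: 4 × 425 = 1700
    C=C: 1 × 599 = 599
    H-H: 1 × 450 = 450
    Σ(formed) = 2749 kJ
  ΔH_B = 2892 − 2749 = +143 kJ
ΔH_A − ΔH_B = −86 kJ, so reaction A has the more negative ΔH; |ΔH_A − ΔH_B| = 86 kJ.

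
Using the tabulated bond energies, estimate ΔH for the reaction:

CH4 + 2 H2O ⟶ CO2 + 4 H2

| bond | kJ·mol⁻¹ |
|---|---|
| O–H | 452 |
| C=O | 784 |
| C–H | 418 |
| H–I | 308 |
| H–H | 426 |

ΔH ≈ +208 kJ

Bonds broken (reactants):
  C–H: 4 × 418 = 1672
  O–H: 4 × 452 = 1808
  Σ(broken) = 3480 kJ
Bonds formed (products):
  C=O: 2 × 784 = 1568
  H–H: 4 × 426 = 1704
  Σ(formed) = 3272 kJ
ΔH = Σ(broken) − Σ(formed) = 3480 − 3272 = +208 kJ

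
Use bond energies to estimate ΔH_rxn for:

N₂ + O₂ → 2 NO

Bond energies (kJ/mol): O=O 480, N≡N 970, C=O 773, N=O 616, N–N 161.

Bonds broken (reactants):
  N≡N: 1 × 970 = 970
  O=O: 1 × 480 = 480
  Σ(broken) = 1450 kJ
Bonds formed (products):
  N=O: 2 × 616 = 1232
  Σ(formed) = 1232 kJ
ΔH = Σ(broken) − Σ(formed) = 1450 − 1232 = +218 kJ

ΔH ≈ +218 kJ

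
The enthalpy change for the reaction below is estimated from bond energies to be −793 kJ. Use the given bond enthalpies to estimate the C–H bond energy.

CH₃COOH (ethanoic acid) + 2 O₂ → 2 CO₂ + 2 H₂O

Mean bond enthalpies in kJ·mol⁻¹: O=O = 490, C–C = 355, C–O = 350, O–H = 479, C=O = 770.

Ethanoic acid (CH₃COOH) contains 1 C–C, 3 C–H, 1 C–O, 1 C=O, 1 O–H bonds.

D(C–H) ≈ 423 kJ/mol

Let D be the C–H bond energy.
Σ(broken) = 1×355 + 3×D + 1×350 + 1×770 + 1×479 + 2×490 = 2934 + 3D
Σ(formed) = 4×770 + 4×479 = 4996
ΔH = Σ(broken) − Σ(formed) = (2934 + 3D) − (4996) = −2062 + 3D
Setting this equal to −793 kJ gives 3D = 1269, so D = 423 kJ/mol.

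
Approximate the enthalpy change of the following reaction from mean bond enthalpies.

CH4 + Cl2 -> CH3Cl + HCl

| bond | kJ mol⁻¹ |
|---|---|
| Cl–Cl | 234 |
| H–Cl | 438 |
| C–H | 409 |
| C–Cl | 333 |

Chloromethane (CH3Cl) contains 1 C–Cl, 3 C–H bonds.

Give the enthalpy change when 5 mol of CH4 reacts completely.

ΔH = −640 kJ

Bonds broken (reactants):
  C–H: 4 × 409 = 1636
  Cl–Cl: 1 × 234 = 234
  Σ(broken) = 1870 kJ
Bonds formed (products):
  C–Cl: 1 × 333 = 333
  C–H: 3 × 409 = 1227
  H–Cl: 1 × 438 = 438
  Σ(formed) = 1998 kJ
ΔH = Σ(broken) − Σ(formed) = 1870 − 1998 = −128 kJ
For 5× the reaction as written: 5 × (−128) = −640 kJ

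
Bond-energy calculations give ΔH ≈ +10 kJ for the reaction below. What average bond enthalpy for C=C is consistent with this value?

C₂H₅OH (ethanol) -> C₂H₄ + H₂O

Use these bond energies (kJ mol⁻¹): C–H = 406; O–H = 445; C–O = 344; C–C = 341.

Let D be the C=C bond energy.
Σ(broken) = 1×341 + 5×406 + 1×344 + 1×445 = 3160
Σ(formed) = 4×406 + 1×D + 2×445 = 2514 + D
ΔH = Σ(broken) − Σ(formed) = (3160) − (2514 + D) = +646 − D
Setting this equal to +10 kJ gives D = 636 kJ/mol.

D(C=C) ≈ 636 kJ/mol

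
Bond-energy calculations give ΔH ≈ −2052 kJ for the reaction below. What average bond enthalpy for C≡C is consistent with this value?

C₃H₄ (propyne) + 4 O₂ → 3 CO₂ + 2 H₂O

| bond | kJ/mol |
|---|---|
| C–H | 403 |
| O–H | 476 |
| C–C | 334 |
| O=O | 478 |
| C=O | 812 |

D(C≡C) ≈ 866 kJ/mol

Let D be the C≡C bond energy.
Σ(broken) = 1×D + 1×334 + 4×403 + 4×478 = 3858 + D
Σ(formed) = 6×812 + 4×476 = 6776
ΔH = Σ(broken) − Σ(formed) = (3858 + D) − (6776) = −2918 + D
Setting this equal to −2052 kJ gives D = 866 kJ/mol.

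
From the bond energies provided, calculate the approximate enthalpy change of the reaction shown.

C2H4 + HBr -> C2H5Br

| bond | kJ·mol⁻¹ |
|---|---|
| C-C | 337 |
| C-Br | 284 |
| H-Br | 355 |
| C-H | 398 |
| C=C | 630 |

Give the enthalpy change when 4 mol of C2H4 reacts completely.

Bonds broken (reactants):
  C-H: 4 × 398 = 1592
  C=C: 1 × 630 = 630
  H-Br: 1 × 355 = 355
  Σ(broken) = 2577 kJ
Bonds formed (products):
  C-Br: 1 × 284 = 284
  C-C: 1 × 337 = 337
  C-H: 5 × 398 = 1990
  Σ(formed) = 2611 kJ
ΔH = Σ(broken) − Σ(formed) = 2577 − 2611 = −34 kJ
For 4× the reaction as written: 4 × (−34) = −136 kJ

ΔH = −136 kJ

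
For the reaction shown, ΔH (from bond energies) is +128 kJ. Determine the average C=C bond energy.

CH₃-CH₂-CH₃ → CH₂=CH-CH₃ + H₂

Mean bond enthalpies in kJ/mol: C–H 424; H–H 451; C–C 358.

Let D be the C=C bond energy.
Σ(broken) = 2×358 + 8×424 = 4108
Σ(formed) = 1×358 + 6×424 + 1×D + 1×451 = 3353 + D
ΔH = Σ(broken) − Σ(formed) = (4108) − (3353 + D) = +755 − D
Setting this equal to +128 kJ gives D = 627 kJ/mol.

D(C=C) ≈ 627 kJ/mol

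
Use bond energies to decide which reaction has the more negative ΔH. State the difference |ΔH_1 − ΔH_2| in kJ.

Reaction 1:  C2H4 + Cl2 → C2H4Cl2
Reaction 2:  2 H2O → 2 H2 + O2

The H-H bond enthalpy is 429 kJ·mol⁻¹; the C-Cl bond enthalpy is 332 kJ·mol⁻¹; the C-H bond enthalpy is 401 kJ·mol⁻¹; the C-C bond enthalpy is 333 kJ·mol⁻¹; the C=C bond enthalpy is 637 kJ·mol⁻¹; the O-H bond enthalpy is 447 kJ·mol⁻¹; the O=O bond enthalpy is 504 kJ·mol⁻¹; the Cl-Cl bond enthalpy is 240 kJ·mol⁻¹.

Reaction 1:
  Bonds broken (reactants):
    C-H: 4 × 401 = 1604
    C=C: 1 × 637 = 637
    Cl-Cl: 1 × 240 = 240
    Σ(broken) = 2481 kJ
  Bonds formed (products):
    C-C: 1 × 333 = 333
    C-Cl: 2 × 332 = 664
    C-H: 4 × 401 = 1604
    Σ(formed) = 2601 kJ
  ΔH_1 = 2481 − 2601 = −120 kJ
Reaction 2:
  Bonds broken (reactants):
    O-H: 4 × 447 = 1788
    Σ(broken) = 1788 kJ
  Bonds formed (products):
    H-H: 2 × 429 = 858
    O=O: 1 × 504 = 504
    Σ(formed) = 1362 kJ
  ΔH_2 = 1788 − 1362 = +426 kJ
ΔH_1 − ΔH_2 = −546 kJ, so reaction 1 has the more negative ΔH; |ΔH_1 − ΔH_2| = 546 kJ.

Reaction 1, by 546 kJ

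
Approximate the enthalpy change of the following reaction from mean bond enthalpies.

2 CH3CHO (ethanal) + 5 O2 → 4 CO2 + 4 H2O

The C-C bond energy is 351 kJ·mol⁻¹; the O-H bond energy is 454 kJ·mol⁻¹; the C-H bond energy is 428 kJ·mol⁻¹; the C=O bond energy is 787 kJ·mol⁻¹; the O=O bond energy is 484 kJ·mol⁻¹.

ΔH ≈ −1808 kJ

Bonds broken (reactants):
  C-C: 2 × 351 = 702
  C-H: 8 × 428 = 3424
  C=O: 2 × 787 = 1574
  O=O: 5 × 484 = 2420
  Σ(broken) = 8120 kJ
Bonds formed (products):
  C=O: 8 × 787 = 6296
  O-H: 8 × 454 = 3632
  Σ(formed) = 9928 kJ
ΔH = Σ(broken) − Σ(formed) = 8120 − 9928 = −1808 kJ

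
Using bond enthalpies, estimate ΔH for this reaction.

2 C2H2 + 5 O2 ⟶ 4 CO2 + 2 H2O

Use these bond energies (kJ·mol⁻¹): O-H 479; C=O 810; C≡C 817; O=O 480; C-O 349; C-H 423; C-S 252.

Bonds broken (reactants):
  C≡C: 2 × 817 = 1634
  C-H: 4 × 423 = 1692
  O=O: 5 × 480 = 2400
  Σ(broken) = 5726 kJ
Bonds formed (products):
  C=O: 8 × 810 = 6480
  O-H: 4 × 479 = 1916
  Σ(formed) = 8396 kJ
ΔH = Σ(broken) − Σ(formed) = 5726 − 8396 = −2670 kJ

ΔH ≈ −2670 kJ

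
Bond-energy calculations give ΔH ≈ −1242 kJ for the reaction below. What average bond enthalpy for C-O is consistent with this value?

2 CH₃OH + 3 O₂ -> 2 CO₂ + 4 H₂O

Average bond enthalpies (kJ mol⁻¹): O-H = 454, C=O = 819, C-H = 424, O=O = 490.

D(C-O) ≈ 372 kJ/mol

Let D be the C-O bond energy.
Σ(broken) = 6×424 + 2×D + 2×454 + 3×490 = 4922 + 2D
Σ(formed) = 4×819 + 8×454 = 6908
ΔH = Σ(broken) − Σ(formed) = (4922 + 2D) − (6908) = −1986 + 2D
Setting this equal to −1242 kJ gives 2D = 744, so D = 372 kJ/mol.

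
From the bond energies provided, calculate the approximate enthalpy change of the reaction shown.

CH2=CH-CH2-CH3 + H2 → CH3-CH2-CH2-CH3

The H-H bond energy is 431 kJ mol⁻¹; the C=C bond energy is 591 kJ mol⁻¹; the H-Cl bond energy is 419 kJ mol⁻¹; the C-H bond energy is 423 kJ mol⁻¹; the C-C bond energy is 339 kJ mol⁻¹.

ΔH ≈ −163 kJ

Bonds broken (reactants):
  C-C: 2 × 339 = 678
  C-H: 8 × 423 = 3384
  C=C: 1 × 591 = 591
  H-H: 1 × 431 = 431
  Σ(broken) = 5084 kJ
Bonds formed (products):
  C-C: 3 × 339 = 1017
  C-H: 10 × 423 = 4230
  Σ(formed) = 5247 kJ
ΔH = Σ(broken) − Σ(formed) = 5084 − 5247 = −163 kJ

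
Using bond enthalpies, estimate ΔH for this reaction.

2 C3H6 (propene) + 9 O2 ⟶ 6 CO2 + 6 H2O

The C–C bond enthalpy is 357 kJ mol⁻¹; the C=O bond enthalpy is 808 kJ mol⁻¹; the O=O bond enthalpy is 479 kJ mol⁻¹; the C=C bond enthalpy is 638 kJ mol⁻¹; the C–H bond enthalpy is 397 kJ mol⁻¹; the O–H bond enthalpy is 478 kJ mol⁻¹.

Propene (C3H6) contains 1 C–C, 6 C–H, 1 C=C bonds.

ΔH ≈ −4367 kJ

Bonds broken (reactants):
  C–C: 2 × 357 = 714
  C–H: 12 × 397 = 4764
  C=C: 2 × 638 = 1276
  O=O: 9 × 479 = 4311
  Σ(broken) = 11065 kJ
Bonds formed (products):
  C=O: 12 × 808 = 9696
  O–H: 12 × 478 = 5736
  Σ(formed) = 15432 kJ
ΔH = Σ(broken) − Σ(formed) = 11065 − 15432 = −4367 kJ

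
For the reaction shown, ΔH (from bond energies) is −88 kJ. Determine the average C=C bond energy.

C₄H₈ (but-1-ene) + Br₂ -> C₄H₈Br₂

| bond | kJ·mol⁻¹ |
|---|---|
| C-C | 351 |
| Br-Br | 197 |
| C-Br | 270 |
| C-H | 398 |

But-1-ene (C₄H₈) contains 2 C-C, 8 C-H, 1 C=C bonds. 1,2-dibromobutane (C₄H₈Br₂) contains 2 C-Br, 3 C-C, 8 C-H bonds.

Let D be the C=C bond energy.
Σ(broken) = 1×197 + 2×351 + 8×398 + 1×D = 4083 + D
Σ(formed) = 2×270 + 3×351 + 8×398 = 4777
ΔH = Σ(broken) − Σ(formed) = (4083 + D) − (4777) = −694 + D
Setting this equal to −88 kJ gives D = 606 kJ/mol.

D(C=C) ≈ 606 kJ/mol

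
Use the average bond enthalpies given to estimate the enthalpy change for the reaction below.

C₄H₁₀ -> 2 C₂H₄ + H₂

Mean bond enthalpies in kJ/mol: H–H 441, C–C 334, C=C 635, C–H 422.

ΔH ≈ +135 kJ

Bonds broken (reactants):
  C–C: 3 × 334 = 1002
  C–H: 10 × 422 = 4220
  Σ(broken) = 5222 kJ
Bonds formed (products):
  C–H: 8 × 422 = 3376
  C=C: 2 × 635 = 1270
  H–H: 1 × 441 = 441
  Σ(formed) = 5087 kJ
ΔH = Σ(broken) − Σ(formed) = 5222 − 5087 = +135 kJ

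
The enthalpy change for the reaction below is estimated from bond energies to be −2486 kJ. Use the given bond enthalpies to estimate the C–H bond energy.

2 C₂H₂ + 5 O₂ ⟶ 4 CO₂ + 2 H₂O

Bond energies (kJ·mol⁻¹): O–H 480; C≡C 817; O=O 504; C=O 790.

D(C–H) ≈ 400 kJ/mol

Let D be the C–H bond energy.
Σ(broken) = 2×817 + 4×D + 5×504 = 4154 + 4D
Σ(formed) = 8×790 + 4×480 = 8240
ΔH = Σ(broken) − Σ(formed) = (4154 + 4D) − (8240) = −4086 + 4D
Setting this equal to −2486 kJ gives 4D = 1600, so D = 400 kJ/mol.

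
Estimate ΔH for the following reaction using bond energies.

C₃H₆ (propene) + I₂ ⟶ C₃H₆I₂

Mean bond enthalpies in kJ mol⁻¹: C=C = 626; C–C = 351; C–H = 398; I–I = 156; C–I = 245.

ΔH ≈ −59 kJ

Bonds broken (reactants):
  C–C: 1 × 351 = 351
  C–H: 6 × 398 = 2388
  C=C: 1 × 626 = 626
  I–I: 1 × 156 = 156
  Σ(broken) = 3521 kJ
Bonds formed (products):
  C–C: 2 × 351 = 702
  C–H: 6 × 398 = 2388
  C–I: 2 × 245 = 490
  Σ(formed) = 3580 kJ
ΔH = Σ(broken) − Σ(formed) = 3521 − 3580 = −59 kJ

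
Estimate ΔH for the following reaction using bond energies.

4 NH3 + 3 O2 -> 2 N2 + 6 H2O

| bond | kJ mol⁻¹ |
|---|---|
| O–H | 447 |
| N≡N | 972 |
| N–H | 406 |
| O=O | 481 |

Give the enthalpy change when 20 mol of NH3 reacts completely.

ΔH = −4965 kJ

Bonds broken (reactants):
  N–H: 12 × 406 = 4872
  O=O: 3 × 481 = 1443
  Σ(broken) = 6315 kJ
Bonds formed (products):
  N≡N: 2 × 972 = 1944
  O–H: 12 × 447 = 5364
  Σ(formed) = 7308 kJ
ΔH = Σ(broken) − Σ(formed) = 6315 − 7308 = −993 kJ
For 5× the reaction as written: 5 × (−993) = −4965 kJ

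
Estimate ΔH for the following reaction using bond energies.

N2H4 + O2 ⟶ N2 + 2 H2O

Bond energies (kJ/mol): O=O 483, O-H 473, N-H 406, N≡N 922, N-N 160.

ΔH ≈ −547 kJ

Bonds broken (reactants):
  N-H: 4 × 406 = 1624
  N-N: 1 × 160 = 160
  O=O: 1 × 483 = 483
  Σ(broken) = 2267 kJ
Bonds formed (products):
  N≡N: 1 × 922 = 922
  O-H: 4 × 473 = 1892
  Σ(formed) = 2814 kJ
ΔH = Σ(broken) − Σ(formed) = 2267 − 2814 = −547 kJ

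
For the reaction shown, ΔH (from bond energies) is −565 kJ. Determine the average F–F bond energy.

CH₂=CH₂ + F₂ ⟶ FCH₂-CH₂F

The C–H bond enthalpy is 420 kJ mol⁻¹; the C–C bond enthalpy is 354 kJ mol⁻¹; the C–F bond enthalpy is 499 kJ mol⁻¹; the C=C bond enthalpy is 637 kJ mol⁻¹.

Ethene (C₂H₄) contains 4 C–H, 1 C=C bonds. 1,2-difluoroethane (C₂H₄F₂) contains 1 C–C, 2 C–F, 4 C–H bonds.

D(F–F) ≈ 150 kJ/mol

Let D be the F–F bond energy.
Σ(broken) = 4×420 + 1×637 + 1×D = 2317 + D
Σ(formed) = 1×354 + 2×499 + 4×420 = 3032
ΔH = Σ(broken) − Σ(formed) = (2317 + D) − (3032) = −715 + D
Setting this equal to −565 kJ gives D = 150 kJ/mol.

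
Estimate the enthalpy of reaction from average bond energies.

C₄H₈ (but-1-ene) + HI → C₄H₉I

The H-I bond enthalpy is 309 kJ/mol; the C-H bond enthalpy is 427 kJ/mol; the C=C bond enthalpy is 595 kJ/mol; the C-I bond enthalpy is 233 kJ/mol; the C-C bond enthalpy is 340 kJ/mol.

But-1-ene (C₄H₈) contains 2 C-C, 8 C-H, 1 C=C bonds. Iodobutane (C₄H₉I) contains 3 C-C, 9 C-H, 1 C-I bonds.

Bonds broken (reactants):
  C-C: 2 × 340 = 680
  C-H: 8 × 427 = 3416
  C=C: 1 × 595 = 595
  H-I: 1 × 309 = 309
  Σ(broken) = 5000 kJ
Bonds formed (products):
  C-C: 3 × 340 = 1020
  C-H: 9 × 427 = 3843
  C-I: 1 × 233 = 233
  Σ(formed) = 5096 kJ
ΔH = Σ(broken) − Σ(formed) = 5000 − 5096 = −96 kJ

ΔH ≈ −96 kJ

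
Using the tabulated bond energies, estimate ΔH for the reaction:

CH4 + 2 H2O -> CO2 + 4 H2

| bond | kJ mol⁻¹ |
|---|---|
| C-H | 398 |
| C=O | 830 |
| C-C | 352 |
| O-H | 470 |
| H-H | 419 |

Bonds broken (reactants):
  C-H: 4 × 398 = 1592
  O-H: 4 × 470 = 1880
  Σ(broken) = 3472 kJ
Bonds formed (products):
  C=O: 2 × 830 = 1660
  H-H: 4 × 419 = 1676
  Σ(formed) = 3336 kJ
ΔH = Σ(broken) − Σ(formed) = 3472 − 3336 = +136 kJ

ΔH ≈ +136 kJ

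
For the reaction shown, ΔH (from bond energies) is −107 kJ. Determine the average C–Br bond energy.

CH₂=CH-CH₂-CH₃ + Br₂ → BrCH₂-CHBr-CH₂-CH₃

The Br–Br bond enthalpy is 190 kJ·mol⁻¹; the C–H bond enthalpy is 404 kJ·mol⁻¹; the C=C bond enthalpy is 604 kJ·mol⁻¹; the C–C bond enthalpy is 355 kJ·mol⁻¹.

Let D be the C–Br bond energy.
Σ(broken) = 1×190 + 2×355 + 8×404 + 1×604 = 4736
Σ(formed) = 2×D + 3×355 + 8×404 = 4297 + 2D
ΔH = Σ(broken) − Σ(formed) = (4736) − (4297 + 2D) = +439 − 2D
Setting this equal to −107 kJ gives 2D = 546, so D = 273 kJ/mol.

D(C–Br) ≈ 273 kJ/mol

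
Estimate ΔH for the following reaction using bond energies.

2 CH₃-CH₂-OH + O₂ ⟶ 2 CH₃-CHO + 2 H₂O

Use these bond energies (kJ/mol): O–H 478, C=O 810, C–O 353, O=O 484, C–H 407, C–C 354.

ΔH ≈ −572 kJ

Bonds broken (reactants):
  C–C: 2 × 354 = 708
  C–H: 10 × 407 = 4070
  C–O: 2 × 353 = 706
  O–H: 2 × 478 = 956
  O=O: 1 × 484 = 484
  Σ(broken) = 6924 kJ
Bonds formed (products):
  C–C: 2 × 354 = 708
  C–H: 8 × 407 = 3256
  C=O: 2 × 810 = 1620
  O–H: 4 × 478 = 1912
  Σ(formed) = 7496 kJ
ΔH = Σ(broken) − Σ(formed) = 6924 − 7496 = −572 kJ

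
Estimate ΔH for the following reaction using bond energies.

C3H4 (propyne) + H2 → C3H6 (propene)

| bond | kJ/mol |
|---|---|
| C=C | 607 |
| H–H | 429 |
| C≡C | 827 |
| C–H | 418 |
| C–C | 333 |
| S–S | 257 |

Bonds broken (reactants):
  C≡C: 1 × 827 = 827
  C–C: 1 × 333 = 333
  C–H: 4 × 418 = 1672
  H–H: 1 × 429 = 429
  Σ(broken) = 3261 kJ
Bonds formed (products):
  C–C: 1 × 333 = 333
  C–H: 6 × 418 = 2508
  C=C: 1 × 607 = 607
  Σ(formed) = 3448 kJ
ΔH = Σ(broken) − Σ(formed) = 3261 − 3448 = −187 kJ

ΔH ≈ −187 kJ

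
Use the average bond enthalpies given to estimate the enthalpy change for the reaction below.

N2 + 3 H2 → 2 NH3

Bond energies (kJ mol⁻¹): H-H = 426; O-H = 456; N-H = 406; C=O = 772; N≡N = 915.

Bonds broken (reactants):
  H-H: 3 × 426 = 1278
  N≡N: 1 × 915 = 915
  Σ(broken) = 2193 kJ
Bonds formed (products):
  N-H: 6 × 406 = 2436
  Σ(formed) = 2436 kJ
ΔH = Σ(broken) − Σ(formed) = 2193 − 2436 = −243 kJ

ΔH ≈ −243 kJ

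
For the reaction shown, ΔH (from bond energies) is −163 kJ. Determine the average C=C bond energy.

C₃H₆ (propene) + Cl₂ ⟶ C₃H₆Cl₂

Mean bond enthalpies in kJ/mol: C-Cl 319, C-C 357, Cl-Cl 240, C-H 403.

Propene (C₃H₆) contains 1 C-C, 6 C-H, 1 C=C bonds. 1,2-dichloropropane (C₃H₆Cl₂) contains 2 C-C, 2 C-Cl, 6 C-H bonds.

Let D be the C=C bond energy.
Σ(broken) = 1×357 + 6×403 + 1×D + 1×240 = 3015 + D
Σ(formed) = 2×357 + 2×319 + 6×403 = 3770
ΔH = Σ(broken) − Σ(formed) = (3015 + D) − (3770) = −755 + D
Setting this equal to −163 kJ gives D = 592 kJ/mol.

D(C=C) ≈ 592 kJ/mol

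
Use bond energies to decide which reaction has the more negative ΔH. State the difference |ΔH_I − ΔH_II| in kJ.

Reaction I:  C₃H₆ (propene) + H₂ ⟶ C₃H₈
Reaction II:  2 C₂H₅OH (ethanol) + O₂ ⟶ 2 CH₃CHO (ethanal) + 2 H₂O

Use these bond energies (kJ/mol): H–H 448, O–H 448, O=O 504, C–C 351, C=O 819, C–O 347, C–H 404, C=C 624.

Reaction II, by 441 kJ

Reaction I:
  Bonds broken (reactants):
    C–C: 1 × 351 = 351
    C–H: 6 × 404 = 2424
    C=C: 1 × 624 = 624
    H–H: 1 × 448 = 448
    Σ(broken) = 3847 kJ
  Bonds formed (products):
    C–C: 2 × 351 = 702
    C–H: 8 × 404 = 3232
    Σ(formed) = 3934 kJ
  ΔH_I = 3847 − 3934 = −87 kJ
Reaction II:
  Bonds broken (reactants):
    C–C: 2 × 351 = 702
    C–H: 10 × 404 = 4040
    C–O: 2 × 347 = 694
    O–H: 2 × 448 = 896
    O=O: 1 × 504 = 504
    Σ(broken) = 6836 kJ
  Bonds formed (products):
    C–C: 2 × 351 = 702
    C–H: 8 × 404 = 3232
    C=O: 2 × 819 = 1638
    O–H: 4 × 448 = 1792
    Σ(formed) = 7364 kJ
  ΔH_II = 6836 − 7364 = −528 kJ
ΔH_I − ΔH_II = +441 kJ, so reaction II has the more negative ΔH; |ΔH_I − ΔH_II| = 441 kJ.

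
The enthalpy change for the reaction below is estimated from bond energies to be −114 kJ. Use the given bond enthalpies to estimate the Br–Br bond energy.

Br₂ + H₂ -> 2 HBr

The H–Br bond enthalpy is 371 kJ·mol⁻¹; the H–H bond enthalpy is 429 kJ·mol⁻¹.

Let D be the Br–Br bond energy.
Σ(broken) = 1×D + 1×429 = 429 + D
Σ(formed) = 2×371 = 742
ΔH = Σ(broken) − Σ(formed) = (429 + D) − (742) = −313 + D
Setting this equal to −114 kJ gives D = 199 kJ/mol.

D(Br–Br) ≈ 199 kJ/mol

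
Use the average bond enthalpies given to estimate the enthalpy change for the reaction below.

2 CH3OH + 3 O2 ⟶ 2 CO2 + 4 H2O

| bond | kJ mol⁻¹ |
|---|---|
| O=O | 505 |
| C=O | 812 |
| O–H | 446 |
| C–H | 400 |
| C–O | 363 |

Bonds broken (reactants):
  C–H: 6 × 400 = 2400
  C–O: 2 × 363 = 726
  O–H: 2 × 446 = 892
  O=O: 3 × 505 = 1515
  Σ(broken) = 5533 kJ
Bonds formed (products):
  C=O: 4 × 812 = 3248
  O–H: 8 × 446 = 3568
  Σ(formed) = 6816 kJ
ΔH = Σ(broken) − Σ(formed) = 5533 − 6816 = −1283 kJ

ΔH ≈ −1283 kJ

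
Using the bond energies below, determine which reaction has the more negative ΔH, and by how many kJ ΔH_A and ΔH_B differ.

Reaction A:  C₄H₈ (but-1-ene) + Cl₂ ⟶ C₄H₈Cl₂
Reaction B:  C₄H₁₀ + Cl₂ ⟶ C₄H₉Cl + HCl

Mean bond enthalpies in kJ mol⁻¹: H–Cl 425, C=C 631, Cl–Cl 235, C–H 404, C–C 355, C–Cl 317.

Reaction A, by 20 kJ

Reaction A:
  Bonds broken (reactants):
    C–C: 2 × 355 = 710
    C–H: 8 × 404 = 3232
    C=C: 1 × 631 = 631
    Cl–Cl: 1 × 235 = 235
    Σ(broken) = 4808 kJ
  Bonds formed (products):
    C–C: 3 × 355 = 1065
    C–Cl: 2 × 317 = 634
    C–H: 8 × 404 = 3232
    Σ(formed) = 4931 kJ
  ΔH_A = 4808 − 4931 = −123 kJ
Reaction B:
  Bonds broken (reactants):
    C–C: 3 × 355 = 1065
    C–H: 10 × 404 = 4040
    Cl–Cl: 1 × 235 = 235
    Σ(broken) = 5340 kJ
  Bonds formed (products):
    C–C: 3 × 355 = 1065
    C–Cl: 1 × 317 = 317
    C–H: 9 × 404 = 3636
    H–Cl: 1 × 425 = 425
    Σ(formed) = 5443 kJ
  ΔH_B = 5340 − 5443 = −103 kJ
ΔH_A − ΔH_B = −20 kJ, so reaction A has the more negative ΔH; |ΔH_A − ΔH_B| = 20 kJ.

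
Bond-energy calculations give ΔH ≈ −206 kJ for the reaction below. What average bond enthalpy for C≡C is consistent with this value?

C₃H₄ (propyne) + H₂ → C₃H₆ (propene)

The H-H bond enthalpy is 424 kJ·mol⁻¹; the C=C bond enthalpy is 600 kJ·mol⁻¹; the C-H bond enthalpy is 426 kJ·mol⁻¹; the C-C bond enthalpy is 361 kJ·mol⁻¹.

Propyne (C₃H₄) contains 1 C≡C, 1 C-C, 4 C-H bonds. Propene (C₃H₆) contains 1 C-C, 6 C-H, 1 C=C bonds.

D(C≡C) ≈ 822 kJ/mol

Let D be the C≡C bond energy.
Σ(broken) = 1×D + 1×361 + 4×426 + 1×424 = 2489 + D
Σ(formed) = 1×361 + 6×426 + 1×600 = 3517
ΔH = Σ(broken) − Σ(formed) = (2489 + D) − (3517) = −1028 + D
Setting this equal to −206 kJ gives D = 822 kJ/mol.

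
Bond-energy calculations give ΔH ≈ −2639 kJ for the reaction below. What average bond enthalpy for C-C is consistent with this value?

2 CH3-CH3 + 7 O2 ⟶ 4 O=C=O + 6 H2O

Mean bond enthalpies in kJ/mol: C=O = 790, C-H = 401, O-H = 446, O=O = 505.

Let D be the C-C bond energy.
Σ(broken) = 2×D + 12×401 + 7×505 = 8347 + 2D
Σ(formed) = 8×790 + 12×446 = 11672
ΔH = Σ(broken) − Σ(formed) = (8347 + 2D) − (11672) = −3325 + 2D
Setting this equal to −2639 kJ gives 2D = 686, so D = 343 kJ/mol.

D(C-C) ≈ 343 kJ/mol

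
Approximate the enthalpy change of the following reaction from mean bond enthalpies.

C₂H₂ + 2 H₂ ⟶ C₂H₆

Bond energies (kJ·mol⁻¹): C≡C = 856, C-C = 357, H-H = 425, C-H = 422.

ΔH ≈ −339 kJ

Bonds broken (reactants):
  C≡C: 1 × 856 = 856
  C-H: 2 × 422 = 844
  H-H: 2 × 425 = 850
  Σ(broken) = 2550 kJ
Bonds formed (products):
  C-C: 1 × 357 = 357
  C-H: 6 × 422 = 2532
  Σ(formed) = 2889 kJ
ΔH = Σ(broken) − Σ(formed) = 2550 − 2889 = −339 kJ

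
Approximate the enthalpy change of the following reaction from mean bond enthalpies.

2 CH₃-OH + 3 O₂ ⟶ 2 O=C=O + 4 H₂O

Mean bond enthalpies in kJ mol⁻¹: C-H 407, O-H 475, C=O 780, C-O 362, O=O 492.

Bonds broken (reactants):
  C-H: 6 × 407 = 2442
  C-O: 2 × 362 = 724
  O-H: 2 × 475 = 950
  O=O: 3 × 492 = 1476
  Σ(broken) = 5592 kJ
Bonds formed (products):
  C=O: 4 × 780 = 3120
  O-H: 8 × 475 = 3800
  Σ(formed) = 6920 kJ
ΔH = Σ(broken) − Σ(formed) = 5592 − 6920 = −1328 kJ

ΔH ≈ −1328 kJ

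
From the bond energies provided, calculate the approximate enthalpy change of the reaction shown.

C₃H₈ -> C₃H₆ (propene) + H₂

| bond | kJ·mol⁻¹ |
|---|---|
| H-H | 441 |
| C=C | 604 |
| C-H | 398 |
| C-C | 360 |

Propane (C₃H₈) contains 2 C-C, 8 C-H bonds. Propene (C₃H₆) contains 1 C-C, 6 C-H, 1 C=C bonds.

ΔH ≈ +111 kJ

Bonds broken (reactants):
  C-C: 2 × 360 = 720
  C-H: 8 × 398 = 3184
  Σ(broken) = 3904 kJ
Bonds formed (products):
  C-C: 1 × 360 = 360
  C-H: 6 × 398 = 2388
  C=C: 1 × 604 = 604
  H-H: 1 × 441 = 441
  Σ(formed) = 3793 kJ
ΔH = Σ(broken) − Σ(formed) = 3904 − 3793 = +111 kJ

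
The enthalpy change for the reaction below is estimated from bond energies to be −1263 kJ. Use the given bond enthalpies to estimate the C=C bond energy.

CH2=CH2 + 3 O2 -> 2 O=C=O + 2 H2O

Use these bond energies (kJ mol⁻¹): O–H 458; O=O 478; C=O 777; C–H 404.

D(C=C) ≈ 627 kJ/mol

Let D be the C=C bond energy.
Σ(broken) = 4×404 + 1×D + 3×478 = 3050 + D
Σ(formed) = 4×777 + 4×458 = 4940
ΔH = Σ(broken) − Σ(formed) = (3050 + D) − (4940) = −1890 + D
Setting this equal to −1263 kJ gives D = 627 kJ/mol.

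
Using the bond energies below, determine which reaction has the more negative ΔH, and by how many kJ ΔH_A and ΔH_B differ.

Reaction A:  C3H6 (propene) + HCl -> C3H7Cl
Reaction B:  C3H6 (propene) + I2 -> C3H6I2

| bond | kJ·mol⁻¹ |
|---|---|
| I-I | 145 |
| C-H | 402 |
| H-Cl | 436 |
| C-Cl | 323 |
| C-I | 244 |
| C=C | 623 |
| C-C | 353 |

Reaction B, by 54 kJ

Reaction A:
  Bonds broken (reactants):
    C-C: 1 × 353 = 353
    C-H: 6 × 402 = 2412
    C=C: 1 × 623 = 623
    H-Cl: 1 × 436 = 436
    Σ(broken) = 3824 kJ
  Bonds formed (products):
    C-C: 2 × 353 = 706
    C-Cl: 1 × 323 = 323
    C-H: 7 × 402 = 2814
    Σ(formed) = 3843 kJ
  ΔH_A = 3824 − 3843 = −19 kJ
Reaction B:
  Bonds broken (reactants):
    C-C: 1 × 353 = 353
    C-H: 6 × 402 = 2412
    C=C: 1 × 623 = 623
    I-I: 1 × 145 = 145
    Σ(broken) = 3533 kJ
  Bonds formed (products):
    C-C: 2 × 353 = 706
    C-H: 6 × 402 = 2412
    C-I: 2 × 244 = 488
    Σ(formed) = 3606 kJ
  ΔH_B = 3533 − 3606 = −73 kJ
ΔH_A − ΔH_B = +54 kJ, so reaction B has the more negative ΔH; |ΔH_A − ΔH_B| = 54 kJ.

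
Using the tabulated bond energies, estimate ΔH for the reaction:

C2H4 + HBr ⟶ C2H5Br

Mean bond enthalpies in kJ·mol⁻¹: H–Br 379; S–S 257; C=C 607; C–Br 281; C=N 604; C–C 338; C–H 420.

Bonds broken (reactants):
  C–H: 4 × 420 = 1680
  C=C: 1 × 607 = 607
  H–Br: 1 × 379 = 379
  Σ(broken) = 2666 kJ
Bonds formed (products):
  C–Br: 1 × 281 = 281
  C–C: 1 × 338 = 338
  C–H: 5 × 420 = 2100
  Σ(formed) = 2719 kJ
ΔH = Σ(broken) − Σ(formed) = 2666 − 2719 = −53 kJ

ΔH ≈ −53 kJ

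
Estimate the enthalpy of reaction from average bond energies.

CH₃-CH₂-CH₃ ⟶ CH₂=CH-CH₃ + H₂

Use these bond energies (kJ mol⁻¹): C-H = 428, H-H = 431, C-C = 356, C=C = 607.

ΔH ≈ +174 kJ

Bonds broken (reactants):
  C-C: 2 × 356 = 712
  C-H: 8 × 428 = 3424
  Σ(broken) = 4136 kJ
Bonds formed (products):
  C-C: 1 × 356 = 356
  C-H: 6 × 428 = 2568
  C=C: 1 × 607 = 607
  H-H: 1 × 431 = 431
  Σ(formed) = 3962 kJ
ΔH = Σ(broken) − Σ(formed) = 4136 − 3962 = +174 kJ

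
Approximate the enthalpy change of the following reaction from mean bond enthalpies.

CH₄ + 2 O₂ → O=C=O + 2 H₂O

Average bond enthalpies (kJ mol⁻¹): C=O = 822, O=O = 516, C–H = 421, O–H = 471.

ΔH ≈ −812 kJ

Bonds broken (reactants):
  C–H: 4 × 421 = 1684
  O=O: 2 × 516 = 1032
  Σ(broken) = 2716 kJ
Bonds formed (products):
  C=O: 2 × 822 = 1644
  O–H: 4 × 471 = 1884
  Σ(formed) = 3528 kJ
ΔH = Σ(broken) − Σ(formed) = 2716 − 3528 = −812 kJ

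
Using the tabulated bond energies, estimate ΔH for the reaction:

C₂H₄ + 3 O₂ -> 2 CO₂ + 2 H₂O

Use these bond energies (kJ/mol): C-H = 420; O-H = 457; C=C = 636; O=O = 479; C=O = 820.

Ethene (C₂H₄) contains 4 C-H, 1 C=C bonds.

Bonds broken (reactants):
  C-H: 4 × 420 = 1680
  C=C: 1 × 636 = 636
  O=O: 3 × 479 = 1437
  Σ(broken) = 3753 kJ
Bonds formed (products):
  C=O: 4 × 820 = 3280
  O-H: 4 × 457 = 1828
  Σ(formed) = 5108 kJ
ΔH = Σ(broken) − Σ(formed) = 3753 − 5108 = −1355 kJ

ΔH ≈ −1355 kJ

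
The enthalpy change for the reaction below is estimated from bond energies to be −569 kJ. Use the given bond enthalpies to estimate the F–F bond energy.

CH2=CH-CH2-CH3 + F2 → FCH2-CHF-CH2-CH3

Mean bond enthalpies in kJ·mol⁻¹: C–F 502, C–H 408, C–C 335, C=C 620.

D(F–F) ≈ 150 kJ/mol

Let D be the F–F bond energy.
Σ(broken) = 2×335 + 8×408 + 1×620 + 1×D = 4554 + D
Σ(formed) = 3×335 + 2×502 + 8×408 = 5273
ΔH = Σ(broken) − Σ(formed) = (4554 + D) − (5273) = −719 + D
Setting this equal to −569 kJ gives D = 150 kJ/mol.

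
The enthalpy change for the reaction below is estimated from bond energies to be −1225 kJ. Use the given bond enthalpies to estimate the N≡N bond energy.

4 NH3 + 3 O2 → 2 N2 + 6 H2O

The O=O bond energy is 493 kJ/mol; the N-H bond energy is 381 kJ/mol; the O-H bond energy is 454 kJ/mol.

D(N≡N) ≈ 914 kJ/mol

Let D be the N≡N bond energy.
Σ(broken) = 12×381 + 3×493 = 6051
Σ(formed) = 2×D + 12×454 = 5448 + 2D
ΔH = Σ(broken) − Σ(formed) = (6051) − (5448 + 2D) = +603 − 2D
Setting this equal to −1225 kJ gives 2D = 1828, so D = 914 kJ/mol.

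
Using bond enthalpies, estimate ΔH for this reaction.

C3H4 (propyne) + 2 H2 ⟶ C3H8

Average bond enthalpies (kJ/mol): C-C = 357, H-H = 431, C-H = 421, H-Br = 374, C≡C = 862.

Bonds broken (reactants):
  C≡C: 1 × 862 = 862
  C-C: 1 × 357 = 357
  C-H: 4 × 421 = 1684
  H-H: 2 × 431 = 862
  Σ(broken) = 3765 kJ
Bonds formed (products):
  C-C: 2 × 357 = 714
  C-H: 8 × 421 = 3368
  Σ(formed) = 4082 kJ
ΔH = Σ(broken) − Σ(formed) = 3765 − 4082 = −317 kJ

ΔH ≈ −317 kJ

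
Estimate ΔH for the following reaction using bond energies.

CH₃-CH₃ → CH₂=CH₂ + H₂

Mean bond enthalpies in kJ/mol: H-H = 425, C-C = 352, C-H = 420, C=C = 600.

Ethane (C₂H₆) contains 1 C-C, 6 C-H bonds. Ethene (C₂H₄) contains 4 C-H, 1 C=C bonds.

Bonds broken (reactants):
  C-C: 1 × 352 = 352
  C-H: 6 × 420 = 2520
  Σ(broken) = 2872 kJ
Bonds formed (products):
  C-H: 4 × 420 = 1680
  C=C: 1 × 600 = 600
  H-H: 1 × 425 = 425
  Σ(formed) = 2705 kJ
ΔH = Σ(broken) − Σ(formed) = 2872 − 2705 = +167 kJ

ΔH ≈ +167 kJ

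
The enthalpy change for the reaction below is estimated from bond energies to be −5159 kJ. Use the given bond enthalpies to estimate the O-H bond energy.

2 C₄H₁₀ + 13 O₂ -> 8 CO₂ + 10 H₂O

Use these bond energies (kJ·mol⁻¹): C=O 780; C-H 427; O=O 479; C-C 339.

D(O-H) ≈ 474 kJ/mol

Let D be the O-H bond energy.
Σ(broken) = 6×339 + 20×427 + 13×479 = 16801
Σ(formed) = 16×780 + 20×D = 12480 + 20D
ΔH = Σ(broken) − Σ(formed) = (16801) − (12480 + 20D) = +4321 − 20D
Setting this equal to −5159 kJ gives 20D = 9480, so D = 474 kJ/mol.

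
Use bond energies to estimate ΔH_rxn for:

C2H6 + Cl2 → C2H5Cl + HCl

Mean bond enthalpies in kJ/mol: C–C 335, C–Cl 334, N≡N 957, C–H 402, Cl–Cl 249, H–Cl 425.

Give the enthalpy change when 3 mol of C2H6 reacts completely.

Bonds broken (reactants):
  C–C: 1 × 335 = 335
  C–H: 6 × 402 = 2412
  Cl–Cl: 1 × 249 = 249
  Σ(broken) = 2996 kJ
Bonds formed (products):
  C–C: 1 × 335 = 335
  C–Cl: 1 × 334 = 334
  C–H: 5 × 402 = 2010
  H–Cl: 1 × 425 = 425
  Σ(formed) = 3104 kJ
ΔH = Σ(broken) − Σ(formed) = 2996 − 3104 = −108 kJ
For 3× the reaction as written: 3 × (−108) = −324 kJ

ΔH = −324 kJ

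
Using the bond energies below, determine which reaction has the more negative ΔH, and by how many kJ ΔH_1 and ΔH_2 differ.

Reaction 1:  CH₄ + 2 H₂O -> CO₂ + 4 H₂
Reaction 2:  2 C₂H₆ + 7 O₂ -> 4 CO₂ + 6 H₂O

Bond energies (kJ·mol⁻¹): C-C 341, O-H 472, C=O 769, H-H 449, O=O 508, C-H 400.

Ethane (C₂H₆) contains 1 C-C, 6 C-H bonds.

Reaction 2, by 2932 kJ

Reaction 1:
  Bonds broken (reactants):
    C-H: 4 × 400 = 1600
    O-H: 4 × 472 = 1888
    Σ(broken) = 3488 kJ
  Bonds formed (products):
    C=O: 2 × 769 = 1538
    H-H: 4 × 449 = 1796
    Σ(formed) = 3334 kJ
  ΔH_1 = 3488 − 3334 = +154 kJ
Reaction 2:
  Bonds broken (reactants):
    C-C: 2 × 341 = 682
    C-H: 12 × 400 = 4800
    O=O: 7 × 508 = 3556
    Σ(broken) = 9038 kJ
  Bonds formed (products):
    C=O: 8 × 769 = 6152
    O-H: 12 × 472 = 5664
    Σ(formed) = 11816 kJ
  ΔH_2 = 9038 − 11816 = −2778 kJ
ΔH_1 − ΔH_2 = +2932 kJ, so reaction 2 has the more negative ΔH; |ΔH_1 − ΔH_2| = 2932 kJ.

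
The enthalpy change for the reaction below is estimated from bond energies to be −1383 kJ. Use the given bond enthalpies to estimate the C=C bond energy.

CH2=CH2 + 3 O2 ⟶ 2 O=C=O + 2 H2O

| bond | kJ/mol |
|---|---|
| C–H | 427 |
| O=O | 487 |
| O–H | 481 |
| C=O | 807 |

D(C=C) ≈ 600 kJ/mol

Let D be the C=C bond energy.
Σ(broken) = 4×427 + 1×D + 3×487 = 3169 + D
Σ(formed) = 4×807 + 4×481 = 5152
ΔH = Σ(broken) − Σ(formed) = (3169 + D) − (5152) = −1983 + D
Setting this equal to −1383 kJ gives D = 600 kJ/mol.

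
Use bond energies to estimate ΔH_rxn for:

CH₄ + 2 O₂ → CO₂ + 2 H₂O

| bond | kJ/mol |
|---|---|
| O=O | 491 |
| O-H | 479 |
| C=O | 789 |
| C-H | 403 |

Bonds broken (reactants):
  C-H: 4 × 403 = 1612
  O=O: 2 × 491 = 982
  Σ(broken) = 2594 kJ
Bonds formed (products):
  C=O: 2 × 789 = 1578
  O-H: 4 × 479 = 1916
  Σ(formed) = 3494 kJ
ΔH = Σ(broken) − Σ(formed) = 2594 − 3494 = −900 kJ

ΔH ≈ −900 kJ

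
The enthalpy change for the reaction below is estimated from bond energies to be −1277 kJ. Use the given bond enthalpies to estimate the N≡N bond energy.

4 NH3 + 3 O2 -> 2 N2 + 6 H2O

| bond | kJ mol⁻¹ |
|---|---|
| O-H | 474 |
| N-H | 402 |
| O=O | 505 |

D(N≡N) ≈ 964 kJ/mol

Let D be the N≡N bond energy.
Σ(broken) = 12×402 + 3×505 = 6339
Σ(formed) = 2×D + 12×474 = 5688 + 2D
ΔH = Σ(broken) − Σ(formed) = (6339) − (5688 + 2D) = +651 − 2D
Setting this equal to −1277 kJ gives 2D = 1928, so D = 964 kJ/mol.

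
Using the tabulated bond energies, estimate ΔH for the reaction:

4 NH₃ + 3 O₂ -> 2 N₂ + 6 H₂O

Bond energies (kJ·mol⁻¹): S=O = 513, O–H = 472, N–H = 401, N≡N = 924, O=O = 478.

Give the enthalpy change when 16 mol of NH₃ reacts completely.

ΔH = −5064 kJ

Bonds broken (reactants):
  N–H: 12 × 401 = 4812
  O=O: 3 × 478 = 1434
  Σ(broken) = 6246 kJ
Bonds formed (products):
  N≡N: 2 × 924 = 1848
  O–H: 12 × 472 = 5664
  Σ(formed) = 7512 kJ
ΔH = Σ(broken) − Σ(formed) = 6246 − 7512 = −1266 kJ
For 4× the reaction as written: 4 × (−1266) = −5064 kJ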